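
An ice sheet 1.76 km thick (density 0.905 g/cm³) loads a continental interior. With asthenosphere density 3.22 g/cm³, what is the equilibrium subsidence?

By Archimedes' principle applied to the lithosphere: the ice load ρ_ice t is balanced by mantle displaced below, ρ_m s.
s = t ρ_ice / ρ_m = 1.76 km × 0.905/3.22 = 0.495 km.

0.495 km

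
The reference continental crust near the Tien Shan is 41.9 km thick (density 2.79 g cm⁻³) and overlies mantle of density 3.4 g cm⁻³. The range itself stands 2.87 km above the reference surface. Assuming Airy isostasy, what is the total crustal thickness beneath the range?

Root depth r = h ρ_c / (ρ_m − ρ_c) = 2.87 km × 2.79 / 0.61 = 13.13 km.
Total thickness = T + h + r = 41.9 km + 2.87 km + 13.13 km = 57.9 km.

57.9 km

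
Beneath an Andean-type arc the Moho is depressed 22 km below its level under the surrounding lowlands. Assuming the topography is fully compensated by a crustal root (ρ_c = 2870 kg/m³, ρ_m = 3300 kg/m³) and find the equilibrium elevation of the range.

3.3 km

Equating mass per unit area of the two columns: ρ_c h = (ρ_m − ρ_c) r.
h = r (ρ_m − ρ_c) / ρ_c = 22 km × (3300 − 2870) / 2870 = 3.3 km.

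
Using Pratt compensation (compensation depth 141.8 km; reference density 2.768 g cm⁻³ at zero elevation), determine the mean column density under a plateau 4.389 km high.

2.68 g cm⁻³

Pratt balance: ρ_ref D = ρ (D + h).
ρ = ρ_ref D/(D + h) = 2.768 × 141.8 km/(141.8 km + 4.389 km) = 2.68 g cm⁻³.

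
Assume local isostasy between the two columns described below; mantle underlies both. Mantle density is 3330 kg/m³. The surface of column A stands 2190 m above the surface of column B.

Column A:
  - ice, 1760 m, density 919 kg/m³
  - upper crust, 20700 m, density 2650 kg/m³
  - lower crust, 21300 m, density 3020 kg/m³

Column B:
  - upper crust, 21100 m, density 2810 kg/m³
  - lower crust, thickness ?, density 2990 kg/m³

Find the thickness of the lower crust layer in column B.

19600 m

Take the compensation level at the base of the deeper column (depth z_c below the surface of column A) and equate Σ ρ_i t_i down to z_c; mantle fills any gap and the z_c terms cancel.
Column A: 1760×919 + 20700×2650 + 21300×3020 + (z_c − 43760)×3330
Column B: 2190×0 + 21100×2810 + x×2990 + (z_c − 2190 − 21100 − x)×3330
The z_c×3330 term appears on both sides and cancels. Collect the known terms of each column as K = Σ(ρt)_known − 3330 × (depth of known layers): K_A = 120798440 − 3330×43760 = −24922360; K_B = 59291000 − 3330×(2190 + 21100) = −18264700.
Balance: K_A = K_B − x×(3330 − 2990), so x = (K_B − K_A)/(3330 − 2990) = 6657660/340 = 19600 m.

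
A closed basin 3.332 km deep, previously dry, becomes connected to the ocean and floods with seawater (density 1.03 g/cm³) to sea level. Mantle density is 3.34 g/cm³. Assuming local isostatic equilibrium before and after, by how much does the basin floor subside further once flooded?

After flooding the water column is d + s deep. Its weight must equal the weight of mantle displaced by the extra subsidence s: (d + s) ρ_w = s ρ_m.
s = d ρ_w / (ρ_m − ρ_w) = 3.332 km × 1.03/(3.34 − 1.03) = 1.49 km.

1.49 km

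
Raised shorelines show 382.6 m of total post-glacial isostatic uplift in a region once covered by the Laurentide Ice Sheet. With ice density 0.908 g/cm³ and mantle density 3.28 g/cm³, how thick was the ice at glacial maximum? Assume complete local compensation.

1380 m

u = t ρ_ice/ρ_m → t = u ρ_m/ρ_ice = 382.6 m × 3.28/0.908 = 1380 m.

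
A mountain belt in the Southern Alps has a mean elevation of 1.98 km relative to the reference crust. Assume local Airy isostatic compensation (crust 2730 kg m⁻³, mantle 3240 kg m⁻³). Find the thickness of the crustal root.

For local isostatic compensation: the weight of the topography is balanced by the buoyancy of the root, ρ_c h = (ρ_m − ρ_c) r.
r = h · ρ_c / (ρ_m − ρ_c) = 1.98 km × 2730 / (3240 − 2730) = 10.6 km.

10.6 km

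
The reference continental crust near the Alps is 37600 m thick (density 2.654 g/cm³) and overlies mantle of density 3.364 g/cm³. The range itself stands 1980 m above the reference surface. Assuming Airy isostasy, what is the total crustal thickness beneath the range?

47000 m

Root depth r = h ρ_c / (ρ_m − ρ_c) = 1980 m × 2.654 / 0.71 = 7401 m.
Total thickness = T + h + r = 37600 m + 1980 m + 7401 m = 47000 m.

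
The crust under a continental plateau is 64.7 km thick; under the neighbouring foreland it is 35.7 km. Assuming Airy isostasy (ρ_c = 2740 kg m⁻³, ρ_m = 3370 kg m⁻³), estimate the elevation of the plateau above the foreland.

Excess crust Δ = 64.7 km − 35.7 km = 29 km, split between elevation h and root r with h + r = Δ.
Airy balance ρ_c h = (ρ_m − ρ_c) r gives r = h ρ_c/(ρ_m − ρ_c), so h (1 + ρ_c/(ρ_m − ρ_c)) = Δ, i.e. h = Δ (ρ_m − ρ_c)/ρ_m.
h = 29 km × 630/3370 = 5.42 km.

5.42 km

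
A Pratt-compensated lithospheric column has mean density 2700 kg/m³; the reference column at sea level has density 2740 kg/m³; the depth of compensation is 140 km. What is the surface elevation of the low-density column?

2.07 km

ρ_ref D = ρ (D + h) → h = D (ρ_ref − ρ)/ρ.
h = 140 km × (2740 − 2700)/2700 = 2.07 km.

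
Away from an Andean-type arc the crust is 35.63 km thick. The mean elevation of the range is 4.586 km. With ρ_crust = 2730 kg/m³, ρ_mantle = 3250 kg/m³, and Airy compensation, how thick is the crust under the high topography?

64.3 km

Root depth r = h ρ_c / (ρ_m − ρ_c) = 4.586 km × 2730 / 520 = 24.08 km.
Total thickness = T + h + r = 35.63 km + 4.586 km + 24.08 km = 64.3 km.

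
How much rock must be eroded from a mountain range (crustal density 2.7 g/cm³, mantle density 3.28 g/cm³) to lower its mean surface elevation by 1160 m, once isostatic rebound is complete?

Net drop Δ = e − u = e − e ρ_c/ρ_m = e (ρ_m − ρ_c)/ρ_m.
e = Δ ρ_m/(ρ_m − ρ_c) = 1160 m × 3.28/0.58 = 6560 m.

6560 m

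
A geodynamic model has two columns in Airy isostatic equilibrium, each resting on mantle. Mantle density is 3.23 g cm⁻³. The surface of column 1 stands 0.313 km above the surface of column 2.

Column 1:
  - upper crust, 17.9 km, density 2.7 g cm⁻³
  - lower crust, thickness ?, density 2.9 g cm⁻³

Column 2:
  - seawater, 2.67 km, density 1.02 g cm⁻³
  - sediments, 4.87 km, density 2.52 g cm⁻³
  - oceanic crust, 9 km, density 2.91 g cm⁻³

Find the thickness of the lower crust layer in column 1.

Take the compensation level at the base of the deeper column (depth z_c below the surface of column 1) and equate Σ ρ_i t_i down to z_c; mantle fills any gap and the z_c terms cancel.
Column 1: 17.9×2.7 + x×2.9 + (z_c − 17.9 − x)×3.23
Column 2: 0.313×0 + 2.67×1.02 + 4.87×2.52 + 9×2.91 + (z_c − 0.313 − 16.54)×3.23
The z_c×3.23 term appears on both sides and cancels. Collect the known terms of each column as K = Σ(ρt)_known − 3.23 × (depth of known layers): K_1 = 48.33 − 3.23×17.9 = −9.487; K_2 = 41.1858 − 3.23×(0.313 + 16.54) = −13.24939.
Balance: K_1 − x×(3.23 − 2.9) = K_2, so x = (K_1 − K_2)/(3.23 − 2.9) = 3.76239/0.33 = 11.4 km.

11.4 km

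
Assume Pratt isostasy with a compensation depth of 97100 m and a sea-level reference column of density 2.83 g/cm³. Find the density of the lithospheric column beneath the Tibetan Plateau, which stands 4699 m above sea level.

Pratt balance: ρ_ref D = ρ (D + h).
ρ = ρ_ref D/(D + h) = 2.83 × 97100 m/(97100 m + 4699 m) = 2.7 g/cm³.

2.7 g/cm³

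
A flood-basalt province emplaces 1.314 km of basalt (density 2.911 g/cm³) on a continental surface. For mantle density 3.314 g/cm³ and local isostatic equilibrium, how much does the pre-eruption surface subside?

1.15 km

Subaerial loading: s = t ρ_load / ρ_m.
s = 1.314 km × 2.911/3.314 = 1.15 km.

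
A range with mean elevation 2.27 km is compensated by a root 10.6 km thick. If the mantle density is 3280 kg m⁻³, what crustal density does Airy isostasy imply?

ρ_c h = (ρ_m − ρ_c) r → ρ_c (h + r) = ρ_m r → ρ_c = ρ_m r / (h + r).
ρ_c = 3280 × 10.6 km / (2.27 km + 10.6 km) = 2700 kg m⁻³.

2700 kg m⁻³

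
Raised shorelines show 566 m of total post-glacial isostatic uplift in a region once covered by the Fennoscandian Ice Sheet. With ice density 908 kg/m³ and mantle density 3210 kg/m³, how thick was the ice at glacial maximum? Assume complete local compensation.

u = t ρ_ice/ρ_m → t = u ρ_m/ρ_ice = 566 m × 3210/908 = 2000 m.

2000 m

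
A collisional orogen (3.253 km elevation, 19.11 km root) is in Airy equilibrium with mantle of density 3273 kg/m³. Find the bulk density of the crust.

2800 kg/m³

ρ_c h = (ρ_m − ρ_c) r → ρ_c (h + r) = ρ_m r → ρ_c = ρ_m r / (h + r).
ρ_c = 3273 × 19.11 km / (3.253 km + 19.11 km) = 2800 kg/m³.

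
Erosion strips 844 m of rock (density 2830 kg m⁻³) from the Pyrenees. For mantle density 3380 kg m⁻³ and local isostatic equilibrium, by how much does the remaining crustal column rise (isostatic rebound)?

Unloading: uplift u = e ρ_c/ρ_m = 844 m × 2830/3380 = 707 m.

707 m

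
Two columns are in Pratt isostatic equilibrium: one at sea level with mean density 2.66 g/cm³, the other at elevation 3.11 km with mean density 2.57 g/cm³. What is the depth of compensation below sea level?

ρ_ref D = ρ (D + h) → D (ρ_ref − ρ) = ρ h.
D = ρ h/(ρ_ref − ρ) = 2.57 × 3.11 km/(2.66 − 2.57) = 88.8 km.

88.8 km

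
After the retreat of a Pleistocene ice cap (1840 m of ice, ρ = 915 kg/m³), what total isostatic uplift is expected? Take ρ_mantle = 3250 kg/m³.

Removing the load lets mantle flow back in; uplift u satisfies ρ_ice t = ρ_m u.
u = t ρ_ice/ρ_m = 1840 m × 915/3250 = 518 m.

518 m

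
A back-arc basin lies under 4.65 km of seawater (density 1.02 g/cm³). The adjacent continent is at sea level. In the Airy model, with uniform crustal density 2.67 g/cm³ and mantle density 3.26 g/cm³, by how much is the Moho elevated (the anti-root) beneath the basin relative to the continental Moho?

Isostatic balance requires: replacing crust with seawater at the top is compensated by replacing crust with mantle at the base: d (ρ_c − ρ_w) = a (ρ_m − ρ_c).
a = d (ρ_c − ρ_w)/(ρ_m − ρ_c) = 4.65 km × 1.65/0.59 = 13 km.

13 km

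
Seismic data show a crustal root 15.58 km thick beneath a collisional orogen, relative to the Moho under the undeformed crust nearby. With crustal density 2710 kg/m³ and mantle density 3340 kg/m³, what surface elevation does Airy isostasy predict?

In Airy isostatic equilibrium: ρ_c h = (ρ_m − ρ_c) r.
h = r (ρ_m − ρ_c) / ρ_c = 15.58 km × (3340 − 2710) / 2710 = 3.62 km.

3.62 km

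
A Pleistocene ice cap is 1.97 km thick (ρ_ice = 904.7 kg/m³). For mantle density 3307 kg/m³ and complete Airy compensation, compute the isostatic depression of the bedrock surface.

Isostatic balance requires: the ice load ρ_ice t is balanced by mantle displaced below, ρ_m s.
s = t ρ_ice / ρ_m = 1.97 km × 904.7/3307 = 0.539 km.

0.539 km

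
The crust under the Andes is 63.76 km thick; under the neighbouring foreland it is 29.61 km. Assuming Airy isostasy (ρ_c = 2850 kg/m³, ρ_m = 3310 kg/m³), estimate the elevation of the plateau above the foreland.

Excess crust Δ = 63.76 km − 29.61 km = 34.15 km, split between elevation h and root r with h + r = Δ.
Airy balance ρ_c h = (ρ_m − ρ_c) r gives r = h ρ_c/(ρ_m − ρ_c), so h (1 + ρ_c/(ρ_m − ρ_c)) = Δ, i.e. h = Δ (ρ_m − ρ_c)/ρ_m.
h = 34.15 km × 460/3310 = 4.75 km.

4.75 km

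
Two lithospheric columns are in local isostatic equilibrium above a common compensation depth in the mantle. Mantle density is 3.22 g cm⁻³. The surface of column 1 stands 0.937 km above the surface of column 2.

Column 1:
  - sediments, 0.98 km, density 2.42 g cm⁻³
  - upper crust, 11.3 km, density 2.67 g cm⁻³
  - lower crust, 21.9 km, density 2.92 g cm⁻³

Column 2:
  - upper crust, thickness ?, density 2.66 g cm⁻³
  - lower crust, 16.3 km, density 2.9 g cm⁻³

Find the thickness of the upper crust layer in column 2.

Take the compensation level at the base of the deeper column (depth z_c below the surface of column 1) and equate Σ ρ_i t_i down to z_c; mantle fills any gap and the z_c terms cancel.
Column 1: 0.98×2.42 + 11.3×2.67 + 21.9×2.92 + (z_c − 34.18)×3.22
Column 2: 0.937×0 + x×2.66 + 16.3×2.9 + (z_c − 0.937 − 16.3 − x)×3.22
The z_c×3.22 term appears on both sides and cancels. Collect the known terms of each column as K = Σ(ρt)_known − 3.22 × (depth of known layers): K_1 = 96.4906 − 3.22×34.18 = −13.569; K_2 = 47.27 − 3.22×(0.937 + 16.3) = −8.23314.
Balance: K_1 = K_2 − x×(3.22 − 2.66), so x = (K_2 − K_1)/(3.22 − 2.66) = 5.33586/0.56 = 9.53 km.

9.53 km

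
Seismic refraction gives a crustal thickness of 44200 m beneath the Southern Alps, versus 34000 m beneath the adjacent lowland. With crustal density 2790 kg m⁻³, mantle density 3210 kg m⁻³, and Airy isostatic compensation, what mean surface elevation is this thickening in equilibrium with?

1330 m

Excess crust Δ = 44200 m − 34000 m = 10200 m, split between elevation h and root r with h + r = Δ.
Airy balance ρ_c h = (ρ_m − ρ_c) r gives r = h ρ_c/(ρ_m − ρ_c), so h (1 + ρ_c/(ρ_m − ρ_c)) = Δ, i.e. h = Δ (ρ_m − ρ_c)/ρ_m.
h = 10200 m × 420/3210 = 1330 m.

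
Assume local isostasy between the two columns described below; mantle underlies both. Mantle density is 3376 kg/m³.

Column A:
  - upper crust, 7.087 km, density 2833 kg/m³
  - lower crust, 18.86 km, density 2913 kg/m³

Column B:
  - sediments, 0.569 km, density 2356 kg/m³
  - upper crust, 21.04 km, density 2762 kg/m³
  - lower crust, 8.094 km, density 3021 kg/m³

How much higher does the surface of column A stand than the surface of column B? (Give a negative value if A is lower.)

For any compensation level in the mantle, the mantle terms cancel and isostasy reduces to e = (Σt_A − Σt_B) − (Σ(ρt)_A − Σ(ρt)_B) / ρ_m.
Σt_A = 25.947 km; Σt_B = 29.703 km; Σ(ρt)_A = 75016.651; Σ(ρt)_B = 83905.018 (in km·kg/m³).
e = (25.947 − 29.703) − (75016.651 − 83905.018) / 3376 = −1.12 km.

−1.12 km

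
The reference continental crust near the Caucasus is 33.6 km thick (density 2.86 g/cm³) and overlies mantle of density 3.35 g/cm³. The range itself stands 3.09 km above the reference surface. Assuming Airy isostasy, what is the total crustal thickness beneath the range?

54.7 km

Root depth r = h ρ_c / (ρ_m − ρ_c) = 3.09 km × 2.86 / 0.49 = 18.04 km.
Total thickness = T + h + r = 33.6 km + 3.09 km + 18.04 km = 54.7 km.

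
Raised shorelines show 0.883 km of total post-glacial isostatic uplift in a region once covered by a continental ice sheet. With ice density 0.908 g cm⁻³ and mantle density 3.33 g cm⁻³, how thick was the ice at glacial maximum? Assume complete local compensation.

u = t ρ_ice/ρ_m → t = u ρ_m/ρ_ice = 0.883 km × 3.33/0.908 = 3.24 km.

3.24 km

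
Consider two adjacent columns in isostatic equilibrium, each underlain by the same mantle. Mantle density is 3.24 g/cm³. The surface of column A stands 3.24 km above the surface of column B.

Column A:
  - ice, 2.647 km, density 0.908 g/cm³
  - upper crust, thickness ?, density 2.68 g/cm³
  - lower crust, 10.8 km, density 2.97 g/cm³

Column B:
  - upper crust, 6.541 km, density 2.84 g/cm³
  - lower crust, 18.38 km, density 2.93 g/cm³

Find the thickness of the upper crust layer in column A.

Take the compensation level at the base of the deeper column (depth z_c below the surface of column A) and equate Σ ρ_i t_i down to z_c; mantle fills any gap and the z_c terms cancel.
Column A: 2.647×0.908 + x×2.68 + 10.8×2.97 + (z_c − 13.447 − x)×3.24
Column B: 3.24×0 + 6.541×2.84 + 18.38×2.93 + (z_c − 3.24 − 24.921)×3.24
The z_c×3.24 term appears on both sides and cancels. Collect the known terms of each column as K = Σ(ρt)_known − 3.24 × (depth of known layers): K_A = 34.479476 − 3.24×13.447 = −9.088804; K_B = 72.42984 − 3.24×(3.24 + 24.921) = −18.8118.
Balance: K_A − x×(3.24 − 2.68) = K_B, so x = (K_A − K_B)/(3.24 − 2.68) = 9.723/0.56 = 17.4 km.

17.4 km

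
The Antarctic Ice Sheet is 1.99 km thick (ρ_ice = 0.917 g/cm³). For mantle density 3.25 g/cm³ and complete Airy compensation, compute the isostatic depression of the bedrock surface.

0.561 km

Equating mass per unit area of the two columns: the ice load ρ_ice t is balanced by mantle displaced below, ρ_m s.
s = t ρ_ice / ρ_m = 1.99 km × 0.917/3.25 = 0.561 km.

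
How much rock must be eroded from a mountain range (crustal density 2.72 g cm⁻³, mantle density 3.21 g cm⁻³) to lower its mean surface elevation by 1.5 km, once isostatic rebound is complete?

9.83 km

Net drop Δ = e − u = e − e ρ_c/ρ_m = e (ρ_m − ρ_c)/ρ_m.
e = Δ ρ_m/(ρ_m − ρ_c) = 1.5 km × 3.21/0.49 = 9.83 km.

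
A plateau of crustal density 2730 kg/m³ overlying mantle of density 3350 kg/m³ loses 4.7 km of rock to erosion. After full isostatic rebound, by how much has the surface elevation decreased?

0.87 km

Rebound u = e ρ_c/ρ_m = 4.7 km × 2730/3350 = 3.83 km.
Net surface drop = e − u = 4.7 km − 3.83 km = e (ρ_m − ρ_c)/ρ_m = 0.87 km.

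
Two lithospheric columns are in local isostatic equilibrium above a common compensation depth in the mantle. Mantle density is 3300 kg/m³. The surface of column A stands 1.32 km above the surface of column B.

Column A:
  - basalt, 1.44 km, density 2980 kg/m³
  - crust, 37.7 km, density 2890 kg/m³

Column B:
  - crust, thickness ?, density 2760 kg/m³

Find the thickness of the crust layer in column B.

Take the compensation level at the base of the deeper column (depth z_c below the surface of column A) and equate Σ ρ_i t_i down to z_c; mantle fills any gap and the z_c terms cancel.
Column A: 1.44×2980 + 37.7×2890 + (z_c − 39.14)×3300
Column B: 1.32×0 + x×2760 + (z_c − 1.32 − 0 − x)×3300
The z_c×3300 term appears on both sides and cancels. Collect the known terms of each column as K = Σ(ρt)_known − 3300 × (depth of known layers): K_A = 113244.2 − 3300×39.14 = −15917.8; K_B = 0 − 3300×(1.32 + 0) = −4356.
Balance: K_A = K_B − x×(3300 − 2760), so x = (K_B − K_A)/(3300 − 2760) = 11561.8/540 = 21.4 km.

21.4 km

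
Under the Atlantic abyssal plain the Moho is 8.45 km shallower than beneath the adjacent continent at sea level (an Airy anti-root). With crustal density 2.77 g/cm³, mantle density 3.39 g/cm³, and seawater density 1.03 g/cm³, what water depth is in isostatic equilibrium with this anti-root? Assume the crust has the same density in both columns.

3.01 km

Replacing a thickness d of crust by seawater at the top must be balanced by replacing crust with mantle at the base: d (ρ_c − ρ_w) = a (ρ_m − ρ_c).
d = a (ρ_m − ρ_c)/(ρ_c − ρ_w) = 8.45 km × 0.62/1.74 = 3.01 km.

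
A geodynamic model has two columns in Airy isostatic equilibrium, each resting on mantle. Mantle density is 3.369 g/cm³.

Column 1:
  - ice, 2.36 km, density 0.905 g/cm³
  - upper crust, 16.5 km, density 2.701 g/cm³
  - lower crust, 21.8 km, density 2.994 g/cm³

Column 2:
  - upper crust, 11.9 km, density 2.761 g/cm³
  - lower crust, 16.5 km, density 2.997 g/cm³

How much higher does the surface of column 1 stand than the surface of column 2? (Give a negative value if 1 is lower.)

3.45 km

For any compensation level in the mantle, the mantle terms cancel and isostasy reduces to e = (Σt_1 − Σt_2) − (Σ(ρt)_1 − Σ(ρt)_2) / ρ_m.
Σt_1 = 40.66 km; Σt_2 = 28.4 km; Σ(ρt)_1 = 111.9715; Σ(ρt)_2 = 82.3064 (in km·g/cm³).
e = (40.66 − 28.4) − (111.9715 − 82.3064) / 3.369 = 3.45 km.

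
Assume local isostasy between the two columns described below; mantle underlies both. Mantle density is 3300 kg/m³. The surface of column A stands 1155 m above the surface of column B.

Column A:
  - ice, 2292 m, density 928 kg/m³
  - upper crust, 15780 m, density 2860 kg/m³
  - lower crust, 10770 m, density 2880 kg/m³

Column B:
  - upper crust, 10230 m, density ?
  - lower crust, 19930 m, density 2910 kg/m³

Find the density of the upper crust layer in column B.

Take the compensation level at the base of the deeper column (depth z_c below the surface of column A) and equate Σ ρ_i t_i down to z_c; mantle fills any gap and the z_c terms cancel.
Column A: 2292×928 + 15780×2860 + 10770×2880 + (z_c − 28842)×3300
Column B: 1155×0 + 10230×ρ + 19930×2910 + (z_c − 1155 − 30160)×3300
The z_c×3300 term appears on both sides and cancels. Collect the known terms of each column as K = Σ(ρt)_known − 3300 × (depth of known layers): K_A = 78275376 − 3300×28842 = −16903224; K_B = 57996300 − 3300×(1155 + 30160) = −45343200.
Balance: K_A = K_B + 10230×ρ, so ρ = (K_A − K_B)/10230 = 28440000/10230 = 2780 kg/m³.

2780 kg/m³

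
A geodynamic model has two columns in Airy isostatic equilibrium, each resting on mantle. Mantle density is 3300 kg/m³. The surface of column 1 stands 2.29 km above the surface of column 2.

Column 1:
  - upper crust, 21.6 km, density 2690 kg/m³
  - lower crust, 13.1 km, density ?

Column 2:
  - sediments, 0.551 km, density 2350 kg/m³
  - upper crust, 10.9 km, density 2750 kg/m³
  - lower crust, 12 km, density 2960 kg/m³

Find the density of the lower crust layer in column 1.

Take the compensation level at the base of the deeper column (depth z_c below the surface of column 1) and equate Σ ρ_i t_i down to z_c; mantle fills any gap and the z_c terms cancel.
Column 1: 21.6×2690 + 13.1×ρ + (z_c − 34.7)×3300
Column 2: 2.29×0 + 0.551×2350 + 10.9×2750 + 12×2960 + (z_c − 2.29 − 23.451)×3300
The z_c×3300 term appears on both sides and cancels. Collect the known terms of each column as K = Σ(ρt)_known − 3300 × (depth of known layers): K_1 = 58104 − 3300×34.7 = −56406; K_2 = 66789.85 − 3300×(2.29 + 23.451) = −18155.45.
Balance: K_1 + 13.1×ρ = K_2, so ρ = (K_2 − K_1)/13.1 = 38250.6/13.1 = 2920 kg/m³.

2920 kg/m³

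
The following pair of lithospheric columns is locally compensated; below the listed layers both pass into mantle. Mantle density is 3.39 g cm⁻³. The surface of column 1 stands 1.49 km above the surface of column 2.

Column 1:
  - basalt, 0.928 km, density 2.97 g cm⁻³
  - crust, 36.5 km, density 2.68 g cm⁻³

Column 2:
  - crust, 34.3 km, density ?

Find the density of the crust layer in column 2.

Take the compensation level at the base of the deeper column (depth z_c below the surface of column 1) and equate Σ ρ_i t_i down to z_c; mantle fills any gap and the z_c terms cancel.
Column 1: 0.928×2.97 + 36.5×2.68 + (z_c − 37.428)×3.39
Column 2: 1.49×0 + 34.3×ρ + (z_c − 1.49 − 34.3)×3.39
The z_c×3.39 term appears on both sides and cancels. Collect the known terms of each column as K = Σ(ρt)_known − 3.39 × (depth of known layers): K_1 = 100.57616 − 3.39×37.428 = −26.30476; K_2 = 0 − 3.39×(1.49 + 34.3) = −121.3281.
Balance: K_1 = K_2 + 34.3×ρ, so ρ = (K_1 − K_2)/34.3 = 95.0233/34.3 = 2.77 g cm⁻³.

2.77 g cm⁻³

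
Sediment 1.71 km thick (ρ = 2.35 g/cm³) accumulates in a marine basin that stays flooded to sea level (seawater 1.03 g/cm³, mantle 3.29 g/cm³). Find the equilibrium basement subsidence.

Submarine loading: the sediment displaces seawater, and the subsidence is in turn flooded, so s (ρ_m − ρ_w) = t (ρ_sed − ρ_w).
s = 1.71 km × (2.35 − 1.03) / (3.29 − 1.03) = 0.999 km.

0.999 km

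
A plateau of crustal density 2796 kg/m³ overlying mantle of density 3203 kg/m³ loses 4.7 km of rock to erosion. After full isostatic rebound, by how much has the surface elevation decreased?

Rebound u = e ρ_c/ρ_m = 4.7 km × 2796/3203 = 4.103 km.
Net surface drop = e − u = 4.7 km − 4.103 km = e (ρ_m − ρ_c)/ρ_m = 0.597 km.

0.597 km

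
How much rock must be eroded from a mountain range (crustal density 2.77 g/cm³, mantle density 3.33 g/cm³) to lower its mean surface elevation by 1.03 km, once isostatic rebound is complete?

Net drop Δ = e − u = e − e ρ_c/ρ_m = e (ρ_m − ρ_c)/ρ_m.
e = Δ ρ_m/(ρ_m − ρ_c) = 1.03 km × 3.33/0.56 = 6.12 km.

6.12 km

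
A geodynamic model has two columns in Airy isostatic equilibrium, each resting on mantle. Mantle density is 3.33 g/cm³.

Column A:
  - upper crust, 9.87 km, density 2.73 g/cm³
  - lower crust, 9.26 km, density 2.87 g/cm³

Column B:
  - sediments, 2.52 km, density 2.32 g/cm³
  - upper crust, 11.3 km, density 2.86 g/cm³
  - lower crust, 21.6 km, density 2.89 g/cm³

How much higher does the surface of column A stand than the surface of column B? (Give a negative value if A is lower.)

−2.16 km

For any compensation level in the mantle, the mantle terms cancel and isostasy reduces to e = (Σt_A − Σt_B) − (Σ(ρt)_A − Σ(ρt)_B) / ρ_m.
Σt_A = 19.13 km; Σt_B = 35.42 km; Σ(ρt)_A = 53.5213; Σ(ρt)_B = 100.5884 (in km·g/cm³).
e = (19.13 − 35.42) − (53.5213 − 100.5884) / 3.33 = −2.16 km.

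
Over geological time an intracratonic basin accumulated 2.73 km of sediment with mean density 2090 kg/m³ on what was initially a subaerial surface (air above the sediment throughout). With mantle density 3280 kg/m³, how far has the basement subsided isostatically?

1.74 km

Subaerial load: s = t ρ_sed / ρ_m = 2.73 km × 2090/3280 = 1.74 km.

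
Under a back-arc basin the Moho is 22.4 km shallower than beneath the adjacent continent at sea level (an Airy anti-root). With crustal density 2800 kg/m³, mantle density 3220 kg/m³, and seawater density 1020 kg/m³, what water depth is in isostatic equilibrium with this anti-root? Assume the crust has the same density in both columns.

Replacing a thickness d of crust by seawater at the top must be balanced by replacing crust with mantle at the base: d (ρ_c − ρ_w) = a (ρ_m − ρ_c).
d = a (ρ_m − ρ_c)/(ρ_c − ρ_w) = 22.4 km × 420/1780 = 5.29 km.

5.29 km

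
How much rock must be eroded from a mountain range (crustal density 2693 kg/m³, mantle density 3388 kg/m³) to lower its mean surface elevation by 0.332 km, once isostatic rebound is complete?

Net drop Δ = e − u = e − e ρ_c/ρ_m = e (ρ_m − ρ_c)/ρ_m.
e = Δ ρ_m/(ρ_m − ρ_c) = 0.332 km × 3388/695 = 1.62 km.

1.62 km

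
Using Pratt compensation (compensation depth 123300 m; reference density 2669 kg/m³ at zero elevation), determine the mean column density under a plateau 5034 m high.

2560 kg/m³

Pratt balance: ρ_ref D = ρ (D + h).
ρ = ρ_ref D/(D + h) = 2669 × 123300 m/(123300 m + 5034 m) = 2560 kg/m³.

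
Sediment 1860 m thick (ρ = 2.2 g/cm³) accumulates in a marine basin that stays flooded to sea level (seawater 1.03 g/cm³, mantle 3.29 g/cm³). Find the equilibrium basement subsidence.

963 m

Submarine loading: the sediment displaces seawater, and the subsidence is in turn flooded, so s (ρ_m − ρ_w) = t (ρ_sed − ρ_w).
s = 1860 m × (2.2 − 1.03) / (3.29 − 1.03) = 963 m.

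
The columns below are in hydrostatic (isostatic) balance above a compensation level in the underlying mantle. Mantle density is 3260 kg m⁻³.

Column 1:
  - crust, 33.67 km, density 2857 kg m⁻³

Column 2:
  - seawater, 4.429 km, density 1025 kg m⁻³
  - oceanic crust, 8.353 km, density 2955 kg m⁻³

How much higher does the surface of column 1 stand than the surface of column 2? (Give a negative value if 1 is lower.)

For any compensation level in the mantle, the mantle terms cancel and isostasy reduces to e = (Σt_1 − Σt_2) − (Σ(ρt)_1 − Σ(ρt)_2) / ρ_m.
Σt_1 = 33.67 km; Σt_2 = 12.782 km; Σ(ρt)_1 = 96195.19; Σ(ρt)_2 = 29222.84 (in km·kg m⁻³).
e = (33.67 − 12.782) − (96195.19 − 29222.84) / 3260 = 0.344 km.

0.344 km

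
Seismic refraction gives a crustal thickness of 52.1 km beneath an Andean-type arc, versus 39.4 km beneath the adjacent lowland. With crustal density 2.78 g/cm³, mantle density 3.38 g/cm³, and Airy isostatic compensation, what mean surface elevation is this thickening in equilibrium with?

Excess crust Δ = 52.1 km − 39.4 km = 12.7 km, split between elevation h and root r with h + r = Δ.
Airy balance ρ_c h = (ρ_m − ρ_c) r gives r = h ρ_c/(ρ_m − ρ_c), so h (1 + ρ_c/(ρ_m − ρ_c)) = Δ, i.e. h = Δ (ρ_m − ρ_c)/ρ_m.
h = 12.7 km × 0.6/3.38 = 2.25 km.

2.25 km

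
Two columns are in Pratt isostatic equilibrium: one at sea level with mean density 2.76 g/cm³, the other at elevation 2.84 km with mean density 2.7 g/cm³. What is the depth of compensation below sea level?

128 km

ρ_ref D = ρ (D + h) → D (ρ_ref − ρ) = ρ h.
D = ρ h/(ρ_ref − ρ) = 2.7 × 2.84 km/(2.76 − 2.7) = 128 km.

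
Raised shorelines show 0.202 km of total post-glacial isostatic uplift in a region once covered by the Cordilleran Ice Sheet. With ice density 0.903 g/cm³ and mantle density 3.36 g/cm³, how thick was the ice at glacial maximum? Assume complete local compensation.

u = t ρ_ice/ρ_m → t = u ρ_m/ρ_ice = 0.202 km × 3.36/0.903 = 0.752 km.

0.752 km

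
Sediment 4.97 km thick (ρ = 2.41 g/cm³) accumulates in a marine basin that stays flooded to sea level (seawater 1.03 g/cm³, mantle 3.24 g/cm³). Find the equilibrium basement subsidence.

3.1 km

Submarine loading: the sediment displaces seawater, and the subsidence is in turn flooded, so s (ρ_m − ρ_w) = t (ρ_sed − ρ_w).
s = 4.97 km × (2.41 − 1.03) / (3.24 − 1.03) = 3.1 km.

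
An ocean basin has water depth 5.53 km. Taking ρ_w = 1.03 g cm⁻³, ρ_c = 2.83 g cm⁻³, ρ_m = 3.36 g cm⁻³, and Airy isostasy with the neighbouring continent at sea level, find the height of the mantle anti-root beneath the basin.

Balancing pressure at the compensation depth: replacing crust with seawater at the top is compensated by replacing crust with mantle at the base: d (ρ_c − ρ_w) = a (ρ_m − ρ_c).
a = d (ρ_c − ρ_w)/(ρ_m − ρ_c) = 5.53 km × 1.8/0.53 = 18.8 km.

18.8 km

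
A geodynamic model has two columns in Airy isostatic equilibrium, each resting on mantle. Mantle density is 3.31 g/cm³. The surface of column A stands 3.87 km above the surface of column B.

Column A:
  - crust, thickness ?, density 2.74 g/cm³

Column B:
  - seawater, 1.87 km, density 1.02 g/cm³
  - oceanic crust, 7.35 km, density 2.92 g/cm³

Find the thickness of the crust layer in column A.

Take the compensation level at the base of the deeper column (depth z_c below the surface of column A) and equate Σ ρ_i t_i down to z_c; mantle fills any gap and the z_c terms cancel.
Column A: x×2.74 + (z_c − 0 − x)×3.31
Column B: 3.87×0 + 1.87×1.02 + 7.35×2.92 + (z_c − 3.87 − 9.22)×3.31
The z_c×3.31 term appears on both sides and cancels. Collect the known terms of each column as K = Σ(ρt)_known − 3.31 × (depth of known layers): K_A = 0 − 3.31×0 = 0; K_B = 23.3694 − 3.31×(3.87 + 9.22) = −19.9585.
Balance: K_A − x×(3.31 − 2.74) = K_B, so x = (K_A − K_B)/(3.31 − 2.74) = 19.9585/0.57 = 35 km.

35 km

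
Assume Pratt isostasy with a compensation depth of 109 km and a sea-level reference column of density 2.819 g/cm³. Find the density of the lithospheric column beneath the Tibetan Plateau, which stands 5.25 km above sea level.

2.69 g/cm³

Pratt balance: ρ_ref D = ρ (D + h).
ρ = ρ_ref D/(D + h) = 2.819 × 109 km/(109 km + 5.25 km) = 2.69 g/cm³.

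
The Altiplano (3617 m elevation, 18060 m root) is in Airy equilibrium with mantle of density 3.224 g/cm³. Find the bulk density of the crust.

ρ_c h = (ρ_m − ρ_c) r → ρ_c (h + r) = ρ_m r → ρ_c = ρ_m r / (h + r).
ρ_c = 3.224 × 18060 m / (3617 m + 18060 m) = 2.69 g/cm³.

2.69 g/cm³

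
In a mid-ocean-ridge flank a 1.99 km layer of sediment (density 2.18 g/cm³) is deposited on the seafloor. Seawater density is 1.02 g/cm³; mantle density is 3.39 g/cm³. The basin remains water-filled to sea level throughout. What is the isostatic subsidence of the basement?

Submarine loading: the sediment displaces seawater, and the subsidence is in turn flooded, so s (ρ_m − ρ_w) = t (ρ_sed − ρ_w).
s = 1.99 km × (2.18 − 1.02) / (3.39 − 1.02) = 0.974 km.

0.974 km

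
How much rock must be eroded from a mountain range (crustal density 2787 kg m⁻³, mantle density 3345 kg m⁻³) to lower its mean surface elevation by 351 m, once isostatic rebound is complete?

Net drop Δ = e − u = e − e ρ_c/ρ_m = e (ρ_m − ρ_c)/ρ_m.
e = Δ ρ_m/(ρ_m − ρ_c) = 351 m × 3345/558 = 2100 m.

2100 m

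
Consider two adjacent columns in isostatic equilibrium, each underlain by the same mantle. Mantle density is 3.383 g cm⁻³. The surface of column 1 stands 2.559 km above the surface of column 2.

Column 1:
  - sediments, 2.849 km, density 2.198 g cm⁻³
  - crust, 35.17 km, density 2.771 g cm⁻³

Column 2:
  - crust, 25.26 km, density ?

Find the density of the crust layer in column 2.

2.74 g cm⁻³

Take the compensation level at the base of the deeper column (depth z_c below the surface of column 1) and equate Σ ρ_i t_i down to z_c; mantle fills any gap and the z_c terms cancel.
Column 1: 2.849×2.198 + 35.17×2.771 + (z_c − 38.019)×3.383
Column 2: 2.559×0 + 25.26×ρ + (z_c − 2.559 − 25.26)×3.383
The z_c×3.383 term appears on both sides and cancels. Collect the known terms of each column as K = Σ(ρt)_known − 3.383 × (depth of known layers): K_1 = 103.718172 − 3.383×38.019 = −24.900105; K_2 = 0 − 3.383×(2.559 + 25.26) = −94.111677.
Balance: K_1 = K_2 + 25.26×ρ, so ρ = (K_1 − K_2)/25.26 = 69.2116/25.26 = 2.74 g cm⁻³.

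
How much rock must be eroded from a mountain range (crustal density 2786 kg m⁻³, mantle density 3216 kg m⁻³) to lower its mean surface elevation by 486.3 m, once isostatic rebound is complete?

Net drop Δ = e − u = e − e ρ_c/ρ_m = e (ρ_m − ρ_c)/ρ_m.
e = Δ ρ_m/(ρ_m − ρ_c) = 486.3 m × 3216/430 = 3640 m.

3640 m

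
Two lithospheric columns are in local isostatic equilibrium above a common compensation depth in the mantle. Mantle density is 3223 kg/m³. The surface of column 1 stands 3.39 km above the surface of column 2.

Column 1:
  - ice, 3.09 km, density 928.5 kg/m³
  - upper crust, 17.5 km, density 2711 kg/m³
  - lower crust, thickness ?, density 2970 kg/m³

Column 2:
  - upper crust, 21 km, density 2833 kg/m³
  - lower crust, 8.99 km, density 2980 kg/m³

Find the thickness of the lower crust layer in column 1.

20.8 km

Take the compensation level at the base of the deeper column (depth z_c below the surface of column 1) and equate Σ ρ_i t_i down to z_c; mantle fills any gap and the z_c terms cancel.
Column 1: 3.09×928.5 + 17.5×2711 + x×2970 + (z_c − 20.59 − x)×3223
Column 2: 3.39×0 + 21×2833 + 8.99×2980 + (z_c − 3.39 − 29.99)×3223
The z_c×3223 term appears on both sides and cancels. Collect the known terms of each column as K = Σ(ρt)_known − 3223 × (depth of known layers): K_1 = 50311.565 − 3223×20.59 = −16050.005; K_2 = 86283.2 − 3223×(3.39 + 29.99) = −21300.54.
Balance: K_1 − x×(3223 − 2970) = K_2, so x = (K_1 − K_2)/(3223 − 2970) = 5250.53/253 = 20.8 km.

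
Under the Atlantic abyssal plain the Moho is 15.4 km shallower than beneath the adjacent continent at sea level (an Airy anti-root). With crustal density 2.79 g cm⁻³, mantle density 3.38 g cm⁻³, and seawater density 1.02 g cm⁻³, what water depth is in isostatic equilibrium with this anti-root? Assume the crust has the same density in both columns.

Replacing a thickness d of crust by seawater at the top must be balanced by replacing crust with mantle at the base: d (ρ_c − ρ_w) = a (ρ_m − ρ_c).
d = a (ρ_m − ρ_c)/(ρ_c − ρ_w) = 15.4 km × 0.59/1.77 = 5.13 km.

5.13 km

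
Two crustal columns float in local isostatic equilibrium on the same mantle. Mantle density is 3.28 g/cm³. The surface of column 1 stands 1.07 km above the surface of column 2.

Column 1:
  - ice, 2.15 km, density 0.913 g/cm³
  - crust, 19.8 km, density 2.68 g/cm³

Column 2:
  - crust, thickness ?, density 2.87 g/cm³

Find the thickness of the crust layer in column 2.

32.8 km

Take the compensation level at the base of the deeper column (depth z_c below the surface of column 1) and equate Σ ρ_i t_i down to z_c; mantle fills any gap and the z_c terms cancel.
Column 1: 2.15×0.913 + 19.8×2.68 + (z_c − 21.95)×3.28
Column 2: 1.07×0 + x×2.87 + (z_c − 1.07 − 0 − x)×3.28
The z_c×3.28 term appears on both sides and cancels. Collect the known terms of each column as K = Σ(ρt)_known − 3.28 × (depth of known layers): K_1 = 55.02695 − 3.28×21.95 = −16.96905; K_2 = 0 − 3.28×(1.07 + 0) = −3.5096.
Balance: K_1 = K_2 − x×(3.28 − 2.87), so x = (K_2 − K_1)/(3.28 − 2.87) = 13.4594/0.41 = 32.8 km.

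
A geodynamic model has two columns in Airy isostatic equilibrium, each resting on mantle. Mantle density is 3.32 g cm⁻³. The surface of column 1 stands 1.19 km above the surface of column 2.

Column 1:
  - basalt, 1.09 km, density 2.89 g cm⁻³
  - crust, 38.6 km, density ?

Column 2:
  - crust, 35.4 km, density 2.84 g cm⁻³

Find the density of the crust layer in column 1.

Take the compensation level at the base of the deeper column (depth z_c below the surface of column 1) and equate Σ ρ_i t_i down to z_c; mantle fills any gap and the z_c terms cancel.
Column 1: 1.09×2.89 + 38.6×ρ + (z_c − 39.69)×3.32
Column 2: 1.19×0 + 35.4×2.84 + (z_c − 1.19 − 35.4)×3.32
The z_c×3.32 term appears on both sides and cancels. Collect the known terms of each column as K = Σ(ρt)_known − 3.32 × (depth of known layers): K_1 = 3.1501 − 3.32×39.69 = −128.6207; K_2 = 100.536 − 3.32×(1.19 + 35.4) = −20.9428.
Balance: K_1 + 38.6×ρ = K_2, so ρ = (K_2 − K_1)/38.6 = 107.678/38.6 = 2.79 g cm⁻³.

2.79 g cm⁻³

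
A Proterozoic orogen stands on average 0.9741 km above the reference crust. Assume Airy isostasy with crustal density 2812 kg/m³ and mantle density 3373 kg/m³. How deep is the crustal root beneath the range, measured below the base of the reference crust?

4.88 km

Balancing pressure at the compensation depth: the weight of the topography is balanced by the buoyancy of the root, ρ_c h = (ρ_m − ρ_c) r.
r = h · ρ_c / (ρ_m − ρ_c) = 0.9741 km × 2812 / (3373 − 2812) = 4.88 km.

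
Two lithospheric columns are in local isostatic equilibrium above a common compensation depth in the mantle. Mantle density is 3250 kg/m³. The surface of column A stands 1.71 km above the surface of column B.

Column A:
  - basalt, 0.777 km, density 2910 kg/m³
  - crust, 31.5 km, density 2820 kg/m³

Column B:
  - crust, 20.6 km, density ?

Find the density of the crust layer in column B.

Take the compensation level at the base of the deeper column (depth z_c below the surface of column A) and equate Σ ρ_i t_i down to z_c; mantle fills any gap and the z_c terms cancel.
Column A: 0.777×2910 + 31.5×2820 + (z_c − 32.277)×3250
Column B: 1.71×0 + 20.6×ρ + (z_c − 1.71 − 20.6)×3250
The z_c×3250 term appears on both sides and cancels. Collect the known terms of each column as K = Σ(ρt)_known − 3250 × (depth of known layers): K_A = 91091.07 − 3250×32.277 = −13809.18; K_B = 0 − 3250×(1.71 + 20.6) = −72507.5.
Balance: K_A = K_B + 20.6×ρ, so ρ = (K_A − K_B)/20.6 = 58698.3/20.6 = 2850 kg/m³.

2850 kg/m³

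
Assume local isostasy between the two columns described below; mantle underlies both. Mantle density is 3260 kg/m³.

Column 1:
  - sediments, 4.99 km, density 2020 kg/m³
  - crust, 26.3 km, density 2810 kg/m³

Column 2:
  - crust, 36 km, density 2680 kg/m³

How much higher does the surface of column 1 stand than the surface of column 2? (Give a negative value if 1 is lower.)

−0.877 km

For any compensation level in the mantle, the mantle terms cancel and isostasy reduces to e = (Σt_1 − Σt_2) − (Σ(ρt)_1 − Σ(ρt)_2) / ρ_m.
Σt_1 = 31.29 km; Σt_2 = 36 km; Σ(ρt)_1 = 83982.8; Σ(ρt)_2 = 96480 (in km·kg/m³).
e = (31.29 − 36) − (83982.8 − 96480) / 3260 = −0.877 km.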